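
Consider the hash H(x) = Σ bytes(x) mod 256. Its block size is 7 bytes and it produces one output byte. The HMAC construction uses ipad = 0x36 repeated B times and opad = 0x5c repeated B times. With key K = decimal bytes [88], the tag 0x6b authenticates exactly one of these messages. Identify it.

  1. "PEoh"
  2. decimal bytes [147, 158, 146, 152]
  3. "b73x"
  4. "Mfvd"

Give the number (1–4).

Key decimal bytes [88] = 58 is 1 byte ≤ B = 7; zero-pad to 7 bytes: K' = 58 00 00 00 00 00 00.
K' ⊕ ipad = 6e 36 36 36 36 36 36; K' ⊕ opad = 04 5c 5c 5c 5c 5c 5c.
m1: inner = H(6e 36 36 36 36 36 36 50 45 6f 68) = 1e; tag = H(04 5c 5c 5c 5c 5c 5c 1e) = 4a
m2: inner = H(6e 36 36 36 36 36 36 93 9e 92 98) = 0d; tag = H(04 5c 5c 5c 5c 5c 5c 0d) = 39
m3: inner = H(6e 36 36 36 36 36 36 62 37 33 78) = f6; tag = H(04 5c 5c 5c 5c 5c 5c f6) = 22
m4: inner = H(6e 36 36 36 36 36 36 4d 66 76 64) = 3f; tag = H(04 5c 5c 5c 5c 5c 5c 3f) = 6b ← matches

4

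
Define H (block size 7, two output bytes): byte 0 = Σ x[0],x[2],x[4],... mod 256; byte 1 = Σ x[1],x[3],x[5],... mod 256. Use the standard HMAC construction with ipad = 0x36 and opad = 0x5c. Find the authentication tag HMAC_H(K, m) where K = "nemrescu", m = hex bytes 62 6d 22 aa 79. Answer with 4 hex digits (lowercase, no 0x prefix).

Key "nemrescu" = 6e 65 6d 72 65 73 63 75 is 8 bytes > B = 7, so hash it first: H(key) = a3 bf, then zero-pad to 7 bytes: K' = a3 bf 00 00 00 00 00.
K' ⊕ ipad = 95 89 36 36 36 36 36.  K' ⊕ opad = ff e3 5c 5c 5c 5c 5c.
Inner input = (K'⊕ipad) ∥ m = 95 89 36 36 36 36 36 ∥ 62 6d 22 aa 79.
Inner hash: even-index sum = 590 mod 256 = 78; odd-index sum = 498 mod 256 = 242 → 4e f2.
Outer input = (K'⊕opad) ∥ inner = ff e3 5c 5c 5c 5c 5c ∥ 4e f2.
Outer hash (tag): even-index sum = 773 mod 256 = 5; odd-index sum = 489 mod 256 = 233 → 05 e9.

05e9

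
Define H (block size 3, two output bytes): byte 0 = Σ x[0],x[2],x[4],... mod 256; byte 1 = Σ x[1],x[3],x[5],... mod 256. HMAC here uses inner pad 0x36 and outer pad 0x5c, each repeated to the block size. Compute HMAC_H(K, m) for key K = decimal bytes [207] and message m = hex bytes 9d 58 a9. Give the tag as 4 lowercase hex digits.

6be3

Key decimal bytes [207] = cf is 1 byte ≤ B = 3; zero-pad to 3 bytes: K' = cf 00 00.
K' ⊕ ipad = f9 36 36.  K' ⊕ opad = 93 5c 5c.
Inner input = (K'⊕ipad) ∥ m = f9 36 36 ∥ 9d 58 a9.
Inner hash: even-index sum = 391 mod 256 = 135; odd-index sum = 380 mod 256 = 124 → 87 7c.
Outer input = (K'⊕opad) ∥ inner = 93 5c 5c ∥ 87 7c.
Outer hash (tag): even-index sum = 363 mod 256 = 107; odd-index sum = 227 mod 256 = 227 → 6b e3.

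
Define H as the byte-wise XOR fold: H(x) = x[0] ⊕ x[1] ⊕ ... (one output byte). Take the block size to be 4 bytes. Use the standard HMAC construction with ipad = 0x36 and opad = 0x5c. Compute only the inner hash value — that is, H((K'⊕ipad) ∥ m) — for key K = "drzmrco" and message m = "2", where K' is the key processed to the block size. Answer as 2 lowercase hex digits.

Key "drzmrco" = 64 72 7a 6d 72 63 6f is 7 bytes > B = 4, so hash it first: H(key) = 7f, then zero-pad to 4 bytes: K' = 7f 00 00 00.
K' ⊕ ipad = 49 36 36 36.
Inner input = 49 36 36 36 ∥ 32.
Inner hash: XOR 49⊕36⊕36⊕36⊕32 = 4d.

4d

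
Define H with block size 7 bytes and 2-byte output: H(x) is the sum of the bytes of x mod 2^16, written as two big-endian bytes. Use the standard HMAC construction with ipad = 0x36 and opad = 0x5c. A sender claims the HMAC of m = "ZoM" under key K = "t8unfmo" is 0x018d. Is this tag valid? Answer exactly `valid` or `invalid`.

Key "t8unfmo" = 74 38 75 6e 66 6d 6f is exactly B = 7 bytes: K' = 74 38 75 6e 66 6d 6f.
K' ⊕ ipad = 42 0e 43 58 50 5b 59; K' ⊕ opad = 28 64 29 32 3a 31 33.
Inner hash: sum = 66+14+67+88+80+91+89+90+111+77 = 773 → 03 05.
Outer hash (recomputed tag): sum = 40+100+41+50+58+49+51+3+5 = 397 → 01 8d.
Recomputed tag = 018d; claimed = 018d → match.

valid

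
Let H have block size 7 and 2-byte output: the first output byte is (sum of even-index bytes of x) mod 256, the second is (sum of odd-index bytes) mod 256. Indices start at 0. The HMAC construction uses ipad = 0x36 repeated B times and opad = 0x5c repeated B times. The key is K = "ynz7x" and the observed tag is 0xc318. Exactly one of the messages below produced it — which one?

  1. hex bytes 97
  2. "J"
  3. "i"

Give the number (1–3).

3

Key "ynz7x" = 79 6e 7a 37 78 is 5 bytes ≤ B = 7; zero-pad to 7 bytes: K' = 79 6e 7a 37 78 00 00.
K' ⊕ ipad = 4f 58 4c 01 4e 36 36; K' ⊕ opad = 25 32 26 6b 24 5c 5c.
m1: inner = H(4f 58 4c 01 4e 36 36 97) = 1f 26; tag = H(25 32 26 6b 24 5c 5c 1f 26) = f118
m2: inner = H(4f 58 4c 01 4e 36 36 4a) = 1f d9; tag = H(25 32 26 6b 24 5c 5c 1f d9) = a418
m3: inner = H(4f 58 4c 01 4e 36 36 69) = 1f f8; tag = H(25 32 26 6b 24 5c 5c 1f f8) = c318 ← matches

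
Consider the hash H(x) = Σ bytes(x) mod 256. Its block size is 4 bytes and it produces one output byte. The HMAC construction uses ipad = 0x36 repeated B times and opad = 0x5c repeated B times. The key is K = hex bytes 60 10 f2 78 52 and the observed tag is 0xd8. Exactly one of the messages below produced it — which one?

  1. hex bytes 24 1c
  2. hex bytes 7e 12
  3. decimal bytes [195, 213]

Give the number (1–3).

3

Key hex bytes 60 10 f2 78 52 is 5 bytes > B = 4, so hash it first: H(key) = 2c, then zero-pad to 4 bytes: K' = 2c 00 00 00.
K' ⊕ ipad = 1a 36 36 36; K' ⊕ opad = 70 5c 5c 5c.
m1: inner = H(1a 36 36 36 24 1c) = fc; tag = H(70 5c 5c 5c fc) = 80
m2: inner = H(1a 36 36 36 7e 12) = 4c; tag = H(70 5c 5c 5c 4c) = d0
m3: inner = H(1a 36 36 36 c3 d5) = 54; tag = H(70 5c 5c 5c 54) = d8 ← matches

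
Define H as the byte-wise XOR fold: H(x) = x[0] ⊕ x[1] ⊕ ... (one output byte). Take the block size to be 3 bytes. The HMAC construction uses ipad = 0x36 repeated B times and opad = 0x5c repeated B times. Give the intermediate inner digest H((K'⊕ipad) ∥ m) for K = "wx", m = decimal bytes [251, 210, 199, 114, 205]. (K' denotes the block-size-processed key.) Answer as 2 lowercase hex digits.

Key "wx" = 77 78 is 2 bytes ≤ B = 3; zero-pad to 3 bytes: K' = 77 78 00.
K' ⊕ ipad = 41 4e 36.
Inner input = 41 4e 36 ∥ fb d2 c7 72 cd.
Inner hash: XOR 41⊕4e⊕36⊕fb⊕d2⊕c7⊕72⊕cd = 68.

68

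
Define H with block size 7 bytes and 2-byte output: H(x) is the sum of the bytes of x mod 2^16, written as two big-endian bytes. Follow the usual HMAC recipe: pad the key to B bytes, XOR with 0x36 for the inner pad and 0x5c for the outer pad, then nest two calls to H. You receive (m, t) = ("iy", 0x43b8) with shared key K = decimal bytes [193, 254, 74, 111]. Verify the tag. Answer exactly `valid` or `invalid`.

Key decimal bytes [193, 254, 74, 111] = c1 fe 4a 6f is 4 bytes ≤ B = 7; zero-pad to 7 bytes: K' = c1 fe 4a 6f 00 00 00.
K' ⊕ ipad = f7 c8 7c 59 36 36 36; K' ⊕ opad = 9d a2 16 33 5c 5c 5c.
Inner hash: sum = 247+200+124+89+54+54+54+105+121 = 1048 → 04 18.
Outer hash (recomputed tag): sum = 157+162+22+51+92+92+92+4+24 = 696 → 02 b8.
Recomputed tag = 02b8; claimed = 43b8 → mismatch.

invalid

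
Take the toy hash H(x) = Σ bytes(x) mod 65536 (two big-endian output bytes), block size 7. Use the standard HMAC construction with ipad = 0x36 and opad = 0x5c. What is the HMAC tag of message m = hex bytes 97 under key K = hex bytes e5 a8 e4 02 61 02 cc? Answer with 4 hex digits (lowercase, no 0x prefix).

Key hex bytes e5 a8 e4 02 61 02 cc is exactly B = 7 bytes: K' = e5 a8 e4 02 61 02 cc.
K' ⊕ ipad = d3 9e d2 34 57 34 fa.  K' ⊕ opad = b9 f4 b8 5e 3d 5e 90.
Inner input = (K'⊕ipad) ∥ m = d3 9e d2 34 57 34 fa ∥ 97.
Inner hash: sum = 211+158+210+52+87+52+250+151 = 1171 → 04 93.
Outer input = (K'⊕opad) ∥ inner = b9 f4 b8 5e 3d 5e 90 ∥ 04 93.
Outer hash (tag): sum = 185+244+184+94+61+94+144+4+147 = 1157 → 04 85.

0485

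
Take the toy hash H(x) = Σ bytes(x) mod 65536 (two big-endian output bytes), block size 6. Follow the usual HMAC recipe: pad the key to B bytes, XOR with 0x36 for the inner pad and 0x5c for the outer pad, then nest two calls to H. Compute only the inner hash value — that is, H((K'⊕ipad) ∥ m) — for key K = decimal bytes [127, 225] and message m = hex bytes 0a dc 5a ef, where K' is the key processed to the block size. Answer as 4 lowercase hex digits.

Key decimal bytes [127, 225] = 7f e1 is 2 bytes ≤ B = 6; zero-pad to 6 bytes: K' = 7f e1 00 00 00 00.
K' ⊕ ipad = 49 d7 36 36 36 36.
Inner input = 49 d7 36 36 36 36 ∥ 0a dc 5a ef.
Inner hash: sum = 73+215+54+54+54+54+10+220+90+239 = 1063 → 04 27.

0427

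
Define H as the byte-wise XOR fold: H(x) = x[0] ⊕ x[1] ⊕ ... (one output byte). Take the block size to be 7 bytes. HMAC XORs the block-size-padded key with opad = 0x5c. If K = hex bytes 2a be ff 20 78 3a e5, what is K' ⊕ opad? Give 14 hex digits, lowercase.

76e2a37c2466b9

Key hex bytes 2a be ff 20 78 3a e5 is exactly B = 7 bytes: K' = 2a be ff 20 78 3a e5.
XOR each byte with 0x5c: 2a⊕5c=76, be⊕5c=e2, ff⊕5c=a3, 20⊕5c=7c, 78⊕5c=24, 3a⊕5c=66, e5⊕5c=b9.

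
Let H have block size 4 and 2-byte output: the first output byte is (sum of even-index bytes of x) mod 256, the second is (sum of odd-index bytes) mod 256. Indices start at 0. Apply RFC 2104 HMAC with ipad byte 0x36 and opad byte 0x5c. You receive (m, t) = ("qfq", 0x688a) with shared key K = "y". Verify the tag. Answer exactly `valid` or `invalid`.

Key "y" = 79 is 1 byte ≤ B = 4; zero-pad to 4 bytes: K' = 79 00 00 00.
K' ⊕ ipad = 4f 36 36 36; K' ⊕ opad = 25 5c 5c 5c.
Inner hash: even-index sum = 359 mod 256 = 103; odd-index sum = 210 mod 256 = 210 → 67 d2.
Outer hash (recomputed tag): even-index sum = 232 mod 256 = 232; odd-index sum = 394 mod 256 = 138 → e8 8a.
Recomputed tag = e88a; claimed = 688a → mismatch.

invalid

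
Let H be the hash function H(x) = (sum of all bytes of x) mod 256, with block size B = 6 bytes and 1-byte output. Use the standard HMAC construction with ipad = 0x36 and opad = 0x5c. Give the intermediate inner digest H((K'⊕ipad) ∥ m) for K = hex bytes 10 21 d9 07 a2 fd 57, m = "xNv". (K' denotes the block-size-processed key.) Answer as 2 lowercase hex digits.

7b

Key hex bytes 10 21 d9 07 a2 fd 57 is 7 bytes > B = 6, so hash it first: H(key) = 07, then zero-pad to 6 bytes: K' = 07 00 00 00 00 00.
K' ⊕ ipad = 31 36 36 36 36 36.
Inner input = 31 36 36 36 36 36 ∥ 78 4e 76.
Inner hash: sum = 49+54+54+54+54+54+120+78+118 = 635; mod 256 = 123 → 7b.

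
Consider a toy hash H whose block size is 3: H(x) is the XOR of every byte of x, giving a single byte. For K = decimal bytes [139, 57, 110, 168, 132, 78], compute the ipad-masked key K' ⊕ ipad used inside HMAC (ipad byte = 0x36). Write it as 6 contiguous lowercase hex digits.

Key decimal bytes [139, 57, 110, 168, 132, 78] = 8b 39 6e a8 84 4e is 6 bytes > B = 3, so hash it first: H(key) = be, then zero-pad to 3 bytes: K' = be 00 00.
XOR each byte with 0x36: be⊕36=88, 00⊕36=36, 00⊕36=36.

883636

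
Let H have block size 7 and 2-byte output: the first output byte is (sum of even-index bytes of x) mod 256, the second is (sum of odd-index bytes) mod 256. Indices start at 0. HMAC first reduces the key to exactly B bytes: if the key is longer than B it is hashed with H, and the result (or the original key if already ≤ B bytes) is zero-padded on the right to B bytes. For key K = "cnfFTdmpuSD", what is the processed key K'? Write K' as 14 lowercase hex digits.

43db0000000000

|K| = 11 > B = 7, so first hash the key.
H(K): even-index sum = 579 mod 256 = 67; odd-index sum = 475 mod 256 = 219 → 43 db.
Zero-pad H(K) = 43 db to 7 bytes: K' = 43 db 00 00 00 00 00.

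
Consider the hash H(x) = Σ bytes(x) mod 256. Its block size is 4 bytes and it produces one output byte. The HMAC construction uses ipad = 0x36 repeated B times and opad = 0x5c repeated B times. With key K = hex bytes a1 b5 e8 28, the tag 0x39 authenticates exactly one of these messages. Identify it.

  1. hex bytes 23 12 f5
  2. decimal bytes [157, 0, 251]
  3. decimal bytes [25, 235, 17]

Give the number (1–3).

Key hex bytes a1 b5 e8 28 is exactly B = 4 bytes: K' = a1 b5 e8 28.
K' ⊕ ipad = 97 83 de 1e; K' ⊕ opad = fd e9 b4 74.
m1: inner = H(97 83 de 1e 23 12 f5) = 40; tag = H(fd e9 b4 74 40) = 4e
m2: inner = H(97 83 de 1e 9d 00 fb) = ae; tag = H(fd e9 b4 74 ae) = bc
m3: inner = H(97 83 de 1e 19 eb 11) = 2b; tag = H(fd e9 b4 74 2b) = 39 ← matches

3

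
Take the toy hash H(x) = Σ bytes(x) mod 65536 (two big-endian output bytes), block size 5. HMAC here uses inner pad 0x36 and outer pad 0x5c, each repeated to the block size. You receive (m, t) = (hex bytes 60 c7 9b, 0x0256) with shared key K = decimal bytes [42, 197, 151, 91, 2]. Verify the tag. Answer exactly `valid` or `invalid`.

Key decimal bytes [42, 197, 151, 91, 2] = 2a c5 97 5b 02 is exactly B = 5 bytes: K' = 2a c5 97 5b 02.
K' ⊕ ipad = 1c f3 a1 6d 34; K' ⊕ opad = 76 99 cb 07 5e.
Inner hash: sum = 28+243+161+109+52+96+199+155 = 1043 → 04 13.
Outer hash (recomputed tag): sum = 118+153+203+7+94+4+19 = 598 → 02 56.
Recomputed tag = 0256; claimed = 0256 → match.

valid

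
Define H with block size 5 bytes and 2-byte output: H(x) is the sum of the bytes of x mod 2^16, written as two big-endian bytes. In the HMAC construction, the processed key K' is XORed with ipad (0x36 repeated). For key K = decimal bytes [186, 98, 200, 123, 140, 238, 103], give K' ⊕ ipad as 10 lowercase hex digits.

3276363636

Key decimal bytes [186, 98, 200, 123, 140, 238, 103] = ba 62 c8 7b 8c ee 67 is 7 bytes > B = 5, so hash it first: H(key) = 04 40, then zero-pad to 5 bytes: K' = 04 40 00 00 00.
XOR each byte with 0x36: 04⊕36=32, 40⊕36=76, 00⊕36=36, 00⊕36=36, 00⊕36=36.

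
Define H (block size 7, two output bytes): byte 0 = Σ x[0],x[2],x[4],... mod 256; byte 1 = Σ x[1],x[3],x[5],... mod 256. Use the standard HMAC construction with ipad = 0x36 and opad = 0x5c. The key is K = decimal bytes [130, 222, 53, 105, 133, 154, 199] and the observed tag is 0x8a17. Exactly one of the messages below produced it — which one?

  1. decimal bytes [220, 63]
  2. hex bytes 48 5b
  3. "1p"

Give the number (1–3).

Key decimal bytes [130, 222, 53, 105, 133, 154, 199] = 82 de 35 69 85 9a c7 is exactly B = 7 bytes: K' = 82 de 35 69 85 9a c7.
K' ⊕ ipad = b4 e8 03 5f b3 ac f1; K' ⊕ opad = de 82 69 35 d9 c6 9b.
m1: inner = H(b4 e8 03 5f b3 ac f1 dc 3f) = 9a cf; tag = H(de 82 69 35 d9 c6 9b 9a cf) = 8a17 ← matches
m2: inner = H(b4 e8 03 5f b3 ac f1 48 5b) = b6 3b; tag = H(de 82 69 35 d9 c6 9b b6 3b) = f633
m3: inner = H(b4 e8 03 5f b3 ac f1 31 70) = cb 24; tag = H(de 82 69 35 d9 c6 9b cb 24) = df48

1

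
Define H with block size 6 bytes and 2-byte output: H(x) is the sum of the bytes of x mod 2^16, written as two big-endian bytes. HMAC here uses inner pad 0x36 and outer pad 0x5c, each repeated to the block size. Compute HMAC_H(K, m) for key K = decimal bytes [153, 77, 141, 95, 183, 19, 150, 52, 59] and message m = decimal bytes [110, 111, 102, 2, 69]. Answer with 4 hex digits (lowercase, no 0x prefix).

Key decimal bytes [153, 77, 141, 95, 183, 19, 150, 52, 59] = 99 4d 8d 5f b7 13 96 34 3b is 9 bytes > B = 6, so hash it first: H(key) = 03 a1, then zero-pad to 6 bytes: K' = 03 a1 00 00 00 00.
K' ⊕ ipad = 35 97 36 36 36 36.  K' ⊕ opad = 5f fd 5c 5c 5c 5c.
Inner input = (K'⊕ipad) ∥ m = 35 97 36 36 36 36 ∥ 6e 6f 66 02 45.
Inner hash: sum = 53+151+54+54+54+54+110+111+102+2+69 = 814 → 03 2e.
Outer input = (K'⊕opad) ∥ inner = 5f fd 5c 5c 5c 5c ∥ 03 2e.
Outer hash (tag): sum = 95+253+92+92+92+92+3+46 = 765 → 02 fd.

02fd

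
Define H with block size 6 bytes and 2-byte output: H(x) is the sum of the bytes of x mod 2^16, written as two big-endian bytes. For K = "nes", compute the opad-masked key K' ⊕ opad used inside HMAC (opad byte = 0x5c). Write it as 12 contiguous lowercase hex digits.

Key "nes" = 6e 65 73 is 3 bytes ≤ B = 6; zero-pad to 6 bytes: K' = 6e 65 73 00 00 00.
XOR each byte with 0x5c: 6e⊕5c=32, 65⊕5c=39, 73⊕5c=2f, 00⊕5c=5c, 00⊕5c=5c, 00⊕5c=5c.

32392f5c5c5c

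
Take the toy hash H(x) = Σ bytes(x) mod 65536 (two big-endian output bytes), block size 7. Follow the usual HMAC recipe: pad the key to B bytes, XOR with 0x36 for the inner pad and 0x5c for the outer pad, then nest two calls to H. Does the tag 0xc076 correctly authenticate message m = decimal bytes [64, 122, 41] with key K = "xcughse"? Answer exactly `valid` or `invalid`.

Key "xcughse" = 78 63 75 67 68 73 65 is exactly B = 7 bytes: K' = 78 63 75 67 68 73 65.
K' ⊕ ipad = 4e 55 43 51 5e 45 53; K' ⊕ opad = 24 3f 29 3b 34 2f 39.
Inner hash: sum = 78+85+67+81+94+69+83+64+122+41 = 784 → 03 10.
Outer hash (recomputed tag): sum = 36+63+41+59+52+47+57+3+16 = 374 → 01 76.
Recomputed tag = 0176; claimed = c076 → mismatch.

invalid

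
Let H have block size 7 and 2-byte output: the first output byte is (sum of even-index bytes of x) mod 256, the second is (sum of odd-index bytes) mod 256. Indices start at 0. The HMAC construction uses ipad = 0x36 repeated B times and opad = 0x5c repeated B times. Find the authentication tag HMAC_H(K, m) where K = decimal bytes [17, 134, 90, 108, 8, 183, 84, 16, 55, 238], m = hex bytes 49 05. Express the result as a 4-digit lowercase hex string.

fc22

Key decimal bytes [17, 134, 90, 108, 8, 183, 84, 16, 55, 238] = 11 86 5a 6c 08 b7 54 10 37 ee is 10 bytes > B = 7, so hash it first: H(key) = fe a7, then zero-pad to 7 bytes: K' = fe a7 00 00 00 00 00.
K' ⊕ ipad = c8 91 36 36 36 36 36.  K' ⊕ opad = a2 fb 5c 5c 5c 5c 5c.
Inner input = (K'⊕ipad) ∥ m = c8 91 36 36 36 36 36 ∥ 49 05.
Inner hash: even-index sum = 367 mod 256 = 111; odd-index sum = 326 mod 256 = 70 → 6f 46.
Outer input = (K'⊕opad) ∥ inner = a2 fb 5c 5c 5c 5c 5c ∥ 6f 46.
Outer hash (tag): even-index sum = 508 mod 256 = 252; odd-index sum = 546 mod 256 = 34 → fc 22.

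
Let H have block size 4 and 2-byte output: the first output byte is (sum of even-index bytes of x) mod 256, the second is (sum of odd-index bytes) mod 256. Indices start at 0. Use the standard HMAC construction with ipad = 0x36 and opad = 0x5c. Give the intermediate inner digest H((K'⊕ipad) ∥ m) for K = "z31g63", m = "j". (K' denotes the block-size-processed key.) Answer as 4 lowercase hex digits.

Key "z31g63" = 7a 33 31 67 36 33 is 6 bytes > B = 4, so hash it first: H(key) = e1 cd, then zero-pad to 4 bytes: K' = e1 cd 00 00.
K' ⊕ ipad = d7 fb 36 36.
Inner input = d7 fb 36 36 ∥ 6a.
Inner hash: even-index sum = 375 mod 256 = 119; odd-index sum = 305 mod 256 = 49 → 77 31.

7731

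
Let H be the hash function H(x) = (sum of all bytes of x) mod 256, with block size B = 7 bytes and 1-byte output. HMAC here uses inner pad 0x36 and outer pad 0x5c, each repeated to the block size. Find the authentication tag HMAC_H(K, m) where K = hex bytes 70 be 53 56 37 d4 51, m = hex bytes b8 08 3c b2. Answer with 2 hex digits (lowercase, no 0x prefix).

Key hex bytes 70 be 53 56 37 d4 51 is exactly B = 7 bytes: K' = 70 be 53 56 37 d4 51.
K' ⊕ ipad = 46 88 65 60 01 e2 67.  K' ⊕ opad = 2c e2 0f 0a 6b 88 0d.
Inner input = (K'⊕ipad) ∥ m = 46 88 65 60 01 e2 67 ∥ b8 08 3c b2.
Inner hash: sum = 70+136+101+96+1+226+103+184+8+60+178 = 1163; mod 256 = 139 → 8b.
Outer input = (K'⊕opad) ∥ inner = 2c e2 0f 0a 6b 88 0d ∥ 8b.
Outer hash (tag): sum = 44+226+15+10+107+136+13+139 = 690; mod 256 = 178 → b2.

b2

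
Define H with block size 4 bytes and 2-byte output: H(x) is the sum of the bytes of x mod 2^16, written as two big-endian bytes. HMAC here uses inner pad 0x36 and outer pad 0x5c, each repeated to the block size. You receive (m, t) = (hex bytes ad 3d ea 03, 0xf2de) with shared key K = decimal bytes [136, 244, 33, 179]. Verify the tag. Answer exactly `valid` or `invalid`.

Key decimal bytes [136, 244, 33, 179] = 88 f4 21 b3 is exactly B = 4 bytes: K' = 88 f4 21 b3.
K' ⊕ ipad = be c2 17 85; K' ⊕ opad = d4 a8 7d ef.
Inner hash: sum = 190+194+23+133+173+61+234+3 = 1011 → 03 f3.
Outer hash (recomputed tag): sum = 212+168+125+239+3+243 = 990 → 03 de.
Recomputed tag = 03de; claimed = f2de → mismatch.

invalid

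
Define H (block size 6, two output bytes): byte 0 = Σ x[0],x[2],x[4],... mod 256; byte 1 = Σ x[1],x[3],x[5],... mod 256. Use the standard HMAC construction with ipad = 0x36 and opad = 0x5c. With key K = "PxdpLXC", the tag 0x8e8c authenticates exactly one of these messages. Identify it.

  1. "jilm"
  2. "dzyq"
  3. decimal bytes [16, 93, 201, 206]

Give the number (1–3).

Key "PxdpLXC" = 50 78 64 70 4c 58 43 is 7 bytes > B = 6, so hash it first: H(key) = 43 40, then zero-pad to 6 bytes: K' = 43 40 00 00 00 00.
K' ⊕ ipad = 75 76 36 36 36 36; K' ⊕ opad = 1f 1c 5c 5c 5c 5c.
m1: inner = H(75 76 36 36 36 36 6a 69 6c 6d) = b7 b8; tag = H(1f 1c 5c 5c 5c 5c b7 b8) = 8e8c ← matches
m2: inner = H(75 76 36 36 36 36 64 7a 79 71) = be cd; tag = H(1f 1c 5c 5c 5c 5c be cd) = 95a1
m3: inner = H(75 76 36 36 36 36 10 5d c9 ce) = ba 0d; tag = H(1f 1c 5c 5c 5c 5c ba 0d) = 91e1

1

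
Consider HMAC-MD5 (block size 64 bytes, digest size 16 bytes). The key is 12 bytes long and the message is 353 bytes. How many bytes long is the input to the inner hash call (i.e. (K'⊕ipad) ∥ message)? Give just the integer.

Key is 12 ≤ 64 bytes, zero-padded: |K'| = 64.
Inner input = (K'⊕ipad) ∥ m → 64 + 353 = 417 bytes.

417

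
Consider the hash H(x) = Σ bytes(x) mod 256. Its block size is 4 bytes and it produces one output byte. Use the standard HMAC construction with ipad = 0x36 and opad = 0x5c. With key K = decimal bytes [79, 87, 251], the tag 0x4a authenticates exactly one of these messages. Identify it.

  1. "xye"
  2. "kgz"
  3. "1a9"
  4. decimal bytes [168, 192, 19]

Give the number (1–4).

2

Key decimal bytes [79, 87, 251] = 4f 57 fb is 3 bytes ≤ B = 4; zero-pad to 4 bytes: K' = 4f 57 fb 00.
K' ⊕ ipad = 79 61 cd 36; K' ⊕ opad = 13 0b a7 5c.
m1: inner = H(79 61 cd 36 78 79 65) = 33; tag = H(13 0b a7 5c 33) = 54
m2: inner = H(79 61 cd 36 6b 67 7a) = 29; tag = H(13 0b a7 5c 29) = 4a ← matches
m3: inner = H(79 61 cd 36 31 61 39) = a8; tag = H(13 0b a7 5c a8) = c9
m4: inner = H(79 61 cd 36 a8 c0 13) = 58; tag = H(13 0b a7 5c 58) = 79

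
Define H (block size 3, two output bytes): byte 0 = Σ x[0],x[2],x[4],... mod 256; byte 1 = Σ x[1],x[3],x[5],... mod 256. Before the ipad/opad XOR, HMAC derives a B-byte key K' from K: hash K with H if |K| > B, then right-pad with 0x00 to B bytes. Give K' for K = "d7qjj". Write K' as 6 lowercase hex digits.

3fa100

|K| = 5 > B = 3, so first hash the key.
H(K): even-index sum = 319 mod 256 = 63; odd-index sum = 161 mod 256 = 161 → 3f a1.
Zero-pad H(K) = 3f a1 to 3 bytes: K' = 3f a1 00.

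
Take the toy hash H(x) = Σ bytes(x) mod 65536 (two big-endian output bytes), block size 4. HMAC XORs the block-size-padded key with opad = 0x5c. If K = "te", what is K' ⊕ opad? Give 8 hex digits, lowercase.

Key "te" = 74 65 is 2 bytes ≤ B = 4; zero-pad to 4 bytes: K' = 74 65 00 00.
XOR each byte with 0x5c: 74⊕5c=28, 65⊕5c=39, 00⊕5c=5c, 00⊕5c=5c.

28395c5c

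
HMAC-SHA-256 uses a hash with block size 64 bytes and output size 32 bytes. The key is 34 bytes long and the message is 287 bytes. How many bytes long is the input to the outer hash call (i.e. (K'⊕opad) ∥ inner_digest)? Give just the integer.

Key is 34 ≤ 64 bytes, zero-padded: |K'| = 64.
Outer input = (K'⊕opad) ∥ H(inner) → 64 + 32 = 96 bytes.

96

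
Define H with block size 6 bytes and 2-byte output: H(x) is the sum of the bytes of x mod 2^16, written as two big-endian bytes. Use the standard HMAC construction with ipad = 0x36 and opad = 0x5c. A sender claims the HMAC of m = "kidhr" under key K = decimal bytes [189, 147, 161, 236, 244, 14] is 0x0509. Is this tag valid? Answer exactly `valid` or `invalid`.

valid

Key decimal bytes [189, 147, 161, 236, 244, 14] = bd 93 a1 ec f4 0e is exactly B = 6 bytes: K' = bd 93 a1 ec f4 0e.
K' ⊕ ipad = 8b a5 97 da c2 38; K' ⊕ opad = e1 cf fd b0 a8 52.
Inner hash: sum = 139+165+151+218+194+56+107+105+100+104+114 = 1453 → 05 ad.
Outer hash (recomputed tag): sum = 225+207+253+176+168+82+5+173 = 1289 → 05 09.
Recomputed tag = 0509; claimed = 0509 → match.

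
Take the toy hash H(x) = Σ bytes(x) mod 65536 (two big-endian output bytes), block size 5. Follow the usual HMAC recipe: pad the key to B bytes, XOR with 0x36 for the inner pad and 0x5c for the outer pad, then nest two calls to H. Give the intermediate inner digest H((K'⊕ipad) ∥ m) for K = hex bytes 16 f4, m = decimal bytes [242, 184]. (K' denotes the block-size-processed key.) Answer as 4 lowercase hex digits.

Key hex bytes 16 f4 is 2 bytes ≤ B = 5; zero-pad to 5 bytes: K' = 16 f4 00 00 00.
K' ⊕ ipad = 20 c2 36 36 36.
Inner input = 20 c2 36 36 36 ∥ f2 b8.
Inner hash: sum = 32+194+54+54+54+242+184 = 814 → 03 2e.

032e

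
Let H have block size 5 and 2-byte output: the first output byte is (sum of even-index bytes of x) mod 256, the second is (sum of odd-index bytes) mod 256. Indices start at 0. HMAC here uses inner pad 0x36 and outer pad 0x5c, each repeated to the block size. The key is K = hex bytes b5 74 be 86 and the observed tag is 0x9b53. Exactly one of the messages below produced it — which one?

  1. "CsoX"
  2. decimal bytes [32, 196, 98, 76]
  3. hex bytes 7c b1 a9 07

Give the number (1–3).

Key hex bytes b5 74 be 86 is 4 bytes ≤ B = 5; zero-pad to 5 bytes: K' = b5 74 be 86 00.
K' ⊕ ipad = 83 42 88 b0 36; K' ⊕ opad = e9 28 e2 da 5c.
m1: inner = H(83 42 88 b0 36 43 73 6f 58) = 0c a4; tag = H(e9 28 e2 da 5c 0c a4) = cb0e
m2: inner = H(83 42 88 b0 36 20 c4 62 4c) = 51 74; tag = H(e9 28 e2 da 5c 51 74) = 9b53 ← matches
m3: inner = H(83 42 88 b0 36 7c b1 a9 07) = f9 17; tag = H(e9 28 e2 da 5c f9 17) = 3efb

2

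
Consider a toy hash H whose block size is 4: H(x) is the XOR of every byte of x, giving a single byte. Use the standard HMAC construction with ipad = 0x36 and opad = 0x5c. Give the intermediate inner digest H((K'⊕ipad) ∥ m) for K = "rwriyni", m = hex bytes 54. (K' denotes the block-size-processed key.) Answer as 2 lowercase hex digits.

34

Key "rwriyni" = 72 77 72 69 79 6e 69 is 7 bytes > B = 4, so hash it first: H(key) = 60, then zero-pad to 4 bytes: K' = 60 00 00 00.
K' ⊕ ipad = 56 36 36 36.
Inner input = 56 36 36 36 ∥ 54.
Inner hash: XOR 56⊕36⊕36⊕36⊕54 = 34.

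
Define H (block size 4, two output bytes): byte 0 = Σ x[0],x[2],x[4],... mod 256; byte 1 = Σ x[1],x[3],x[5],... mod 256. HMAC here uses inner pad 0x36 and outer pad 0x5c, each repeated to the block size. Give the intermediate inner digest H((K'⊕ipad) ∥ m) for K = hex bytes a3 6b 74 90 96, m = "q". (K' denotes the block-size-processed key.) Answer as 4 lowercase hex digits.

Key hex bytes a3 6b 74 90 96 is 5 bytes > B = 4, so hash it first: H(key) = ad fb, then zero-pad to 4 bytes: K' = ad fb 00 00.
K' ⊕ ipad = 9b cd 36 36.
Inner input = 9b cd 36 36 ∥ 71.
Inner hash: even-index sum = 322 mod 256 = 66; odd-index sum = 259 mod 256 = 3 → 42 03.

4203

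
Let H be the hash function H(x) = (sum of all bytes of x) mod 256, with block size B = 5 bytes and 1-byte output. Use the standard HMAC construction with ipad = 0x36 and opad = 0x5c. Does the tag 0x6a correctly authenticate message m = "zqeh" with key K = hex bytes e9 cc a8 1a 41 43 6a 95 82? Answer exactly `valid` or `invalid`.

valid

Key hex bytes e9 cc a8 1a 41 43 6a 95 82 is 9 bytes > B = 5, so hash it first: H(key) = 7c, then zero-pad to 5 bytes: K' = 7c 00 00 00 00.
K' ⊕ ipad = 4a 36 36 36 36; K' ⊕ opad = 20 5c 5c 5c 5c.
Inner hash: sum = 74+54+54+54+54+122+113+101+104 = 730; mod 256 = 218 → da.
Outer hash (recomputed tag): sum = 32+92+92+92+92+218 = 618; mod 256 = 106 → 6a.
Recomputed tag = 6a; claimed = 6a → match.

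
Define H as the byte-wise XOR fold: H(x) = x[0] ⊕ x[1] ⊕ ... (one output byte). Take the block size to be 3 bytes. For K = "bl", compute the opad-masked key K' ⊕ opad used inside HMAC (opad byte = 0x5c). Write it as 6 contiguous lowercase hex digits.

3e305c

Key "bl" = 62 6c is 2 bytes ≤ B = 3; zero-pad to 3 bytes: K' = 62 6c 00.
XOR each byte with 0x5c: 62⊕5c=3e, 6c⊕5c=30, 00⊕5c=5c.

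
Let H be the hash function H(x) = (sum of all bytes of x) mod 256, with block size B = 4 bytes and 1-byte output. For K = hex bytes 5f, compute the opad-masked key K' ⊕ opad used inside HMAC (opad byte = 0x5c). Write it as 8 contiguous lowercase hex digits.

Key hex bytes 5f is 1 byte ≤ B = 4; zero-pad to 4 bytes: K' = 5f 00 00 00.
XOR each byte with 0x5c: 5f⊕5c=03, 00⊕5c=5c, 00⊕5c=5c, 00⊕5c=5c.

035c5c5c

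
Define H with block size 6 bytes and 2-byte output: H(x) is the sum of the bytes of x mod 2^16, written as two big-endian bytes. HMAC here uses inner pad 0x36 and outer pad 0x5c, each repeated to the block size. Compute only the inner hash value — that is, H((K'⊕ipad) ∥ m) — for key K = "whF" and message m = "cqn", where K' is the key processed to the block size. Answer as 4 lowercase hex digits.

02f3

Key "whF" = 77 68 46 is 3 bytes ≤ B = 6; zero-pad to 6 bytes: K' = 77 68 46 00 00 00.
K' ⊕ ipad = 41 5e 70 36 36 36.
Inner input = 41 5e 70 36 36 36 ∥ 63 71 6e.
Inner hash: sum = 65+94+112+54+54+54+99+113+110 = 755 → 02 f3.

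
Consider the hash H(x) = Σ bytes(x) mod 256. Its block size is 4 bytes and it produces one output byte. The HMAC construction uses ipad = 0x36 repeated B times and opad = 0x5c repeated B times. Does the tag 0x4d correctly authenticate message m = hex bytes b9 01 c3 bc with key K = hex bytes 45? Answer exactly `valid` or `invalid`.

invalid

Key hex bytes 45 is 1 byte ≤ B = 4; zero-pad to 4 bytes: K' = 45 00 00 00.
K' ⊕ ipad = 73 36 36 36; K' ⊕ opad = 19 5c 5c 5c.
Inner hash: sum = 115+54+54+54+185+1+195+188 = 846; mod 256 = 78 → 4e.
Outer hash (recomputed tag): sum = 25+92+92+92+78 = 379; mod 256 = 123 → 7b.
Recomputed tag = 7b; claimed = 4d → mismatch.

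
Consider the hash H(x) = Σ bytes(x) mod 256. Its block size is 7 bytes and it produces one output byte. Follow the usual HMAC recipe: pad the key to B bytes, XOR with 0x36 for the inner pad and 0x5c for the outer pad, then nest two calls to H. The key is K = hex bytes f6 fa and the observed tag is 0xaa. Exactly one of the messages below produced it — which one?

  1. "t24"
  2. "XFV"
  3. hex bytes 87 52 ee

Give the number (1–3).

Key hex bytes f6 fa is 2 bytes ≤ B = 7; zero-pad to 7 bytes: K' = f6 fa 00 00 00 00 00.
K' ⊕ ipad = c0 cc 36 36 36 36 36; K' ⊕ opad = aa a6 5c 5c 5c 5c 5c.
m1: inner = H(c0 cc 36 36 36 36 36 74 32 34) = 74; tag = H(aa a6 5c 5c 5c 5c 5c 74) = 90
m2: inner = H(c0 cc 36 36 36 36 36 58 46 56) = 8e; tag = H(aa a6 5c 5c 5c 5c 5c 8e) = aa ← matches
m3: inner = H(c0 cc 36 36 36 36 36 87 52 ee) = 61; tag = H(aa a6 5c 5c 5c 5c 5c 61) = 7d

2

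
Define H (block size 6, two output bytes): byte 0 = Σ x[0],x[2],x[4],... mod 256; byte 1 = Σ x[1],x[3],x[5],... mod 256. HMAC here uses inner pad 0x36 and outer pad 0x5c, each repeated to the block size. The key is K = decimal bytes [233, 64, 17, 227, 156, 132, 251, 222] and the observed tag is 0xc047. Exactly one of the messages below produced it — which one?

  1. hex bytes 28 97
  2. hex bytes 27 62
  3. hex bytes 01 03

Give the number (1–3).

1

Key decimal bytes [233, 64, 17, 227, 156, 132, 251, 222] = e9 40 11 e3 9c 84 fb de is 8 bytes > B = 6, so hash it first: H(key) = 91 85, then zero-pad to 6 bytes: K' = 91 85 00 00 00 00.
K' ⊕ ipad = a7 b3 36 36 36 36; K' ⊕ opad = cd d9 5c 5c 5c 5c.
m1: inner = H(a7 b3 36 36 36 36 28 97) = 3b b6; tag = H(cd d9 5c 5c 5c 5c 3b b6) = c047 ← matches
m2: inner = H(a7 b3 36 36 36 36 27 62) = 3a 81; tag = H(cd d9 5c 5c 5c 5c 3a 81) = bf12
m3: inner = H(a7 b3 36 36 36 36 01 03) = 14 22; tag = H(cd d9 5c 5c 5c 5c 14 22) = 99b3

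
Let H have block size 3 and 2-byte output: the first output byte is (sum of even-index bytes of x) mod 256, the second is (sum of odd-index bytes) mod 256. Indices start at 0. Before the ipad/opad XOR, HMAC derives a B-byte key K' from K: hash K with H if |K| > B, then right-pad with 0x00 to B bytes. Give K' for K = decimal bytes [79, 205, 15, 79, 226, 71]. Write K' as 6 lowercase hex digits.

|K| = 6 > B = 3, so first hash the key.
H(K): even-index sum = 320 mod 256 = 64; odd-index sum = 355 mod 256 = 99 → 40 63.
Zero-pad H(K) = 40 63 to 3 bytes: K' = 40 63 00.

406300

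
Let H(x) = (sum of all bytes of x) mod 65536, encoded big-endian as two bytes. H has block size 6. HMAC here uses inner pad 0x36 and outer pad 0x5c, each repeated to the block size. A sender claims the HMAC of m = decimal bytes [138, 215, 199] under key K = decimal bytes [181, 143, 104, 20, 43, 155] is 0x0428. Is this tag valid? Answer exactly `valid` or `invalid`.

Key decimal bytes [181, 143, 104, 20, 43, 155] = b5 8f 68 14 2b 9b is exactly B = 6 bytes: K' = b5 8f 68 14 2b 9b.
K' ⊕ ipad = 83 b9 5e 22 1d ad; K' ⊕ opad = e9 d3 34 48 77 c7.
Inner hash: sum = 131+185+94+34+29+173+138+215+199 = 1198 → 04 ae.
Outer hash (recomputed tag): sum = 233+211+52+72+119+199+4+174 = 1064 → 04 28.
Recomputed tag = 0428; claimed = 0428 → match.

valid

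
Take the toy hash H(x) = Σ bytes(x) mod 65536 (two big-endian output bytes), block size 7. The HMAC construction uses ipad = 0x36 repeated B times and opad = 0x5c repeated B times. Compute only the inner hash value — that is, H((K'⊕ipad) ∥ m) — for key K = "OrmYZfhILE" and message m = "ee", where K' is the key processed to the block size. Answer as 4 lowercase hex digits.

Key "OrmYZfhILE" = 4f 72 6d 59 5a 66 68 49 4c 45 is 10 bytes > B = 7, so hash it first: H(key) = 03 89, then zero-pad to 7 bytes: K' = 03 89 00 00 00 00 00.
K' ⊕ ipad = 35 bf 36 36 36 36 36.
Inner input = 35 bf 36 36 36 36 36 ∥ 65 65.
Inner hash: sum = 53+191+54+54+54+54+54+101+101 = 716 → 02 cc.

02cc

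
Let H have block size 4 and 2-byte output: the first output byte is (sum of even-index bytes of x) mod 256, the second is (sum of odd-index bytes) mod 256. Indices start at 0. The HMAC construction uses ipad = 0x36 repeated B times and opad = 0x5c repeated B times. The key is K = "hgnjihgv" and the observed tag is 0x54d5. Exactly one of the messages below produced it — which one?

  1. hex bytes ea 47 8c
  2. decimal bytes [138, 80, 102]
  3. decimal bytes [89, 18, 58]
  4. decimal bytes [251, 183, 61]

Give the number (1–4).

Key "hgnjihgv" = 68 67 6e 6a 69 68 67 76 is 8 bytes > B = 4, so hash it first: H(key) = a6 af, then zero-pad to 4 bytes: K' = a6 af 00 00.
K' ⊕ ipad = 90 99 36 36; K' ⊕ opad = fa f3 5c 5c.
m1: inner = H(90 99 36 36 ea 47 8c) = 3c 16; tag = H(fa f3 5c 5c 3c 16) = 9265
m2: inner = H(90 99 36 36 8a 50 66) = b6 1f; tag = H(fa f3 5c 5c b6 1f) = 0c6e
m3: inner = H(90 99 36 36 59 12 3a) = 59 e1; tag = H(fa f3 5c 5c 59 e1) = af30
m4: inner = H(90 99 36 36 fb b7 3d) = fe 86; tag = H(fa f3 5c 5c fe 86) = 54d5 ← matches

4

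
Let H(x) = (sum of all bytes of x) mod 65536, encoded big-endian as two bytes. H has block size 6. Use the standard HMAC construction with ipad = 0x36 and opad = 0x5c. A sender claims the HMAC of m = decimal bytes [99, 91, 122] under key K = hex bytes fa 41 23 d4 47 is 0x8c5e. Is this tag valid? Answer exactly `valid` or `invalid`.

invalid

Key hex bytes fa 41 23 d4 47 is 5 bytes ≤ B = 6; zero-pad to 6 bytes: K' = fa 41 23 d4 47 00.
K' ⊕ ipad = cc 77 15 e2 71 36; K' ⊕ opad = a6 1d 7f 88 1b 5c.
Inner hash: sum = 204+119+21+226+113+54+99+91+122 = 1049 → 04 19.
Outer hash (recomputed tag): sum = 166+29+127+136+27+92+4+25 = 606 → 02 5e.
Recomputed tag = 025e; claimed = 8c5e → mismatch.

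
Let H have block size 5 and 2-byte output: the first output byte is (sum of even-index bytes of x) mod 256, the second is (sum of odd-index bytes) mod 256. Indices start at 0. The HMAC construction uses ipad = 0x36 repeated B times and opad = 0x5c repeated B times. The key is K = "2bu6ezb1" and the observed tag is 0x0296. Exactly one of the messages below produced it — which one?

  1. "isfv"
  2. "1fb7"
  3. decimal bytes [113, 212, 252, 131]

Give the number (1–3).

3

Key "2bu6ezb1" = 32 62 75 36 65 7a 62 31 is 8 bytes > B = 5, so hash it first: H(key) = 6e 43, then zero-pad to 5 bytes: K' = 6e 43 00 00 00.
K' ⊕ ipad = 58 75 36 36 36; K' ⊕ opad = 32 1f 5c 5c 5c.
m1: inner = H(58 75 36 36 36 69 73 66 76) = ad 7a; tag = H(32 1f 5c 5c 5c ad 7a) = 6428
m2: inner = H(58 75 36 36 36 31 66 62 37) = 61 3e; tag = H(32 1f 5c 5c 5c 61 3e) = 28dc
m3: inner = H(58 75 36 36 36 71 d4 fc 83) = 1b 18; tag = H(32 1f 5c 5c 5c 1b 18) = 0296 ← matches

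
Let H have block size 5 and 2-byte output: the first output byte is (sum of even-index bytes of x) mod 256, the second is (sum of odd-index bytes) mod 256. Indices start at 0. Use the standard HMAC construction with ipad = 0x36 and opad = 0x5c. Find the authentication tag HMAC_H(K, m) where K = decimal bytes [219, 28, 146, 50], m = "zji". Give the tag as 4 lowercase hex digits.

c2df

Key decimal bytes [219, 28, 146, 50] = db 1c 92 32 is 4 bytes ≤ B = 5; zero-pad to 5 bytes: K' = db 1c 92 32 00.
K' ⊕ ipad = ed 2a a4 04 36.  K' ⊕ opad = 87 40 ce 6e 5c.
Inner input = (K'⊕ipad) ∥ m = ed 2a a4 04 36 ∥ 7a 6a 69.
Inner hash: even-index sum = 561 mod 256 = 49; odd-index sum = 273 mod 256 = 17 → 31 11.
Outer input = (K'⊕opad) ∥ inner = 87 40 ce 6e 5c ∥ 31 11.
Outer hash (tag): even-index sum = 450 mod 256 = 194; odd-index sum = 223 mod 256 = 223 → c2 df.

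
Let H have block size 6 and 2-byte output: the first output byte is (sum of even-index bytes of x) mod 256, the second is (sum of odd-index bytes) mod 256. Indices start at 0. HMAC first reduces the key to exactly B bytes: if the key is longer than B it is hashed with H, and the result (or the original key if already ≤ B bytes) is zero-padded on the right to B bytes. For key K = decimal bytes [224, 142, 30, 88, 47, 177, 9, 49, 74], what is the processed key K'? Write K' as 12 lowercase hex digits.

80c800000000

|K| = 9 > B = 6, so first hash the key.
H(K): even-index sum = 384 mod 256 = 128; odd-index sum = 456 mod 256 = 200 → 80 c8.
Zero-pad H(K) = 80 c8 to 6 bytes: K' = 80 c8 00 00 00 00.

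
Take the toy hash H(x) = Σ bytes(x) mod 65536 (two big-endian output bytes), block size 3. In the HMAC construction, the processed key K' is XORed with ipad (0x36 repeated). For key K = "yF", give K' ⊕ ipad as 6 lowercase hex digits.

Key "yF" = 79 46 is 2 bytes ≤ B = 3; zero-pad to 3 bytes: K' = 79 46 00.
XOR each byte with 0x36: 79⊕36=4f, 46⊕36=70, 00⊕36=36.

4f7036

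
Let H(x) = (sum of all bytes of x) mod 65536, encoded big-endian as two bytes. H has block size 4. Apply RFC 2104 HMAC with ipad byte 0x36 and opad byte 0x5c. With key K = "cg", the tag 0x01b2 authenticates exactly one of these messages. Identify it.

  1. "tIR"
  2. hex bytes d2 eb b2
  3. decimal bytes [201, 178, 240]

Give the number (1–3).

3

Key "cg" = 63 67 is 2 bytes ≤ B = 4; zero-pad to 4 bytes: K' = 63 67 00 00.
K' ⊕ ipad = 55 51 36 36; K' ⊕ opad = 3f 3b 5c 5c.
m1: inner = H(55 51 36 36 74 49 52) = 02 21; tag = H(3f 3b 5c 5c 02 21) = 0155
m2: inner = H(55 51 36 36 d2 eb b2) = 03 81; tag = H(3f 3b 5c 5c 03 81) = 01b6
m3: inner = H(55 51 36 36 c9 b2 f0) = 03 7d; tag = H(3f 3b 5c 5c 03 7d) = 01b2 ← matches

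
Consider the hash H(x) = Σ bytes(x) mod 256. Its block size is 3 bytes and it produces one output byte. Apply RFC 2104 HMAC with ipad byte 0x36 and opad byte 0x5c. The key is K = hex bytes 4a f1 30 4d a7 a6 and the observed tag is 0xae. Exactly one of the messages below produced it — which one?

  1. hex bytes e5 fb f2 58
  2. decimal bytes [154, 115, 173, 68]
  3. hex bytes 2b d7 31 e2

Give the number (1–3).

Key hex bytes 4a f1 30 4d a7 a6 is 6 bytes > B = 3, so hash it first: H(key) = 05, then zero-pad to 3 bytes: K' = 05 00 00.
K' ⊕ ipad = 33 36 36; K' ⊕ opad = 59 5c 5c.
m1: inner = H(33 36 36 e5 fb f2 58) = c9; tag = H(59 5c 5c c9) = da
m2: inner = H(33 36 36 9a 73 ad 44) = 9d; tag = H(59 5c 5c 9d) = ae ← matches
m3: inner = H(33 36 36 2b d7 31 e2) = b4; tag = H(59 5c 5c b4) = c5

2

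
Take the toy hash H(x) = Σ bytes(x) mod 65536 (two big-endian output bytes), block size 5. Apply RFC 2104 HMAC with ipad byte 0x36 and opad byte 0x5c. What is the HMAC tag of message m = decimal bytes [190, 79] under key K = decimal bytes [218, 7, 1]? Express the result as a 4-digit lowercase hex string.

Key decimal bytes [218, 7, 1] = da 07 01 is 3 bytes ≤ B = 5; zero-pad to 5 bytes: K' = da 07 01 00 00.
K' ⊕ ipad = ec 31 37 36 36.  K' ⊕ opad = 86 5b 5d 5c 5c.
Inner input = (K'⊕ipad) ∥ m = ec 31 37 36 36 ∥ be 4f.
Inner hash: sum = 236+49+55+54+54+190+79 = 717 → 02 cd.
Outer input = (K'⊕opad) ∥ inner = 86 5b 5d 5c 5c ∥ 02 cd.
Outer hash (tag): sum = 134+91+93+92+92+2+205 = 709 → 02 c5.

02c5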